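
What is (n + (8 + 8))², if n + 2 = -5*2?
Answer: 16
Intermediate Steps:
n = -12 (n = -2 - 5*2 = -2 - 10 = -12)
(n + (8 + 8))² = (-12 + (8 + 8))² = (-12 + 16)² = 4² = 16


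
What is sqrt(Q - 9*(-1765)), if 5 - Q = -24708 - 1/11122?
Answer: sqrt(5021927303754)/11122 ≈ 201.49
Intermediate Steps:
Q = 274857987/11122 (Q = 5 - (-24708 - 1/11122) = 5 - 1*(-274802377/11122) = 5 + 274802377/11122 = 274857987/11122 ≈ 24713.)
sqrt(Q - 9*(-1765)) = sqrt(274857987/11122 - 9*(-1765)) = sqrt(274857987/11122 + 15885) = sqrt(451530957/11122) = sqrt(5021927303754)/11122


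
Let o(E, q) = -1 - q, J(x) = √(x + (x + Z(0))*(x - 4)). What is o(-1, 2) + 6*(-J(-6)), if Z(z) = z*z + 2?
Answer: -3 - 6*√34 ≈ -37.986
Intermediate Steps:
Z(z) = 2 + z² (Z(z) = z² + 2 = 2 + z²)
J(x) = √(x + (-4 + x)*(2 + x)) (J(x) = √(x + (x + (2 + 0²))*(x - 4)) = √(x + (x + (2 + 0))*(-4 + x)) = √(x + (x + 2)*(-4 + x)) = √(x + (2 + x)*(-4 + x)) = √(x + (-4 + x)*(2 + x)))
o(-1, 2) + 6*(-J(-6)) = (-1 - 1*2) + 6*(-√(-8 + (-6)² - 1*(-6))) = (-1 - 2) + 6*(-√(-8 + 36 + 6)) = -3 + 6*(-√34) = -3 - 6*√34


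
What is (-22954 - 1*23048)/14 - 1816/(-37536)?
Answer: -107919103/32844 ≈ -3285.8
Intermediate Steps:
(-22954 - 1*23048)/14 - 1816/(-37536) = (-22954 - 23048)*(1/14) - 1816*(-1/37536) = -46002*1/14 + 227/4692 = -23001/7 + 227/4692 = -107919103/32844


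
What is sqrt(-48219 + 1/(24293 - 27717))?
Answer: I*sqrt(35331797398)/856 ≈ 219.59*I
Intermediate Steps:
sqrt(-48219 + 1/(24293 - 27717)) = sqrt(-48219 + 1/(-3424)) = sqrt(-48219 - 1/3424) = sqrt(-165101857/3424) = I*sqrt(35331797398)/856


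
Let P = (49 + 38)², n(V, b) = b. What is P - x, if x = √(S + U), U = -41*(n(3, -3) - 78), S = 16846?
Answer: 7569 - √20167 ≈ 7427.0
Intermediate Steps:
P = 7569 (P = 87² = 7569)
U = 3321 (U = -41*(-3 - 78) = -41*(-81) = 3321)
x = √20167 (x = √(16846 + 3321) = √20167 ≈ 142.01)
P - x = 7569 - √20167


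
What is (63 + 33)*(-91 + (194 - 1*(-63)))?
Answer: 15936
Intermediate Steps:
(63 + 33)*(-91 + (194 - 1*(-63))) = 96*(-91 + (194 + 63)) = 96*(-91 + 257) = 96*166 = 15936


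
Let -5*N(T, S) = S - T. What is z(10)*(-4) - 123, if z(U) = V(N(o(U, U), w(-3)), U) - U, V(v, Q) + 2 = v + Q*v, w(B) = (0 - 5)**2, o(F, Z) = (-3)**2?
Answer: 329/5 ≈ 65.800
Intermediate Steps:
o(F, Z) = 9
w(B) = 25 (w(B) = (-5)**2 = 25)
N(T, S) = -S/5 + T/5 (N(T, S) = -(S - T)/5 = -S/5 + T/5)
V(v, Q) = -2 + v + Q*v (V(v, Q) = -2 + (v + Q*v) = -2 + v + Q*v)
z(U) = -26/5 - 21*U/5 (z(U) = (-2 + (-1/5*25 + (1/5)*9) + U*(-1/5*25 + (1/5)*9)) - U = (-2 + (-5 + 9/5) + U*(-5 + 9/5)) - U = (-2 - 16/5 + U*(-16/5)) - U = (-2 - 16/5 - 16*U/5) - U = (-26/5 - 16*U/5) - U = -26/5 - 21*U/5)
z(10)*(-4) - 123 = (-26/5 - 21/5*10)*(-4) - 123 = (-26/5 - 42)*(-4) - 123 = -236/5*(-4) - 123 = 944/5 - 123 = 329/5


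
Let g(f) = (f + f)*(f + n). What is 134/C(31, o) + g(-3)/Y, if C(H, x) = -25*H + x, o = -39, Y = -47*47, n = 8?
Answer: -135793/899063 ≈ -0.15104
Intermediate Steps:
Y = -2209
C(H, x) = x - 25*H
g(f) = 2*f*(8 + f) (g(f) = (f + f)*(f + 8) = (2*f)*(8 + f) = 2*f*(8 + f))
134/C(31, o) + g(-3)/Y = 134/(-39 - 25*31) + (2*(-3)*(8 - 3))/(-2209) = 134/(-39 - 775) + (2*(-3)*5)*(-1/2209) = 134/(-814) - 30*(-1/2209) = 134*(-1/814) + 30/2209 = -67/407 + 30/2209 = -135793/899063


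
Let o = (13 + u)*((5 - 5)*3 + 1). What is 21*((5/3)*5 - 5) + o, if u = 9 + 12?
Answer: 104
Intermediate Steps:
u = 21
o = 34 (o = (13 + 21)*((5 - 5)*3 + 1) = 34*(0*3 + 1) = 34*(0 + 1) = 34*1 = 34)
21*((5/3)*5 - 5) + o = 21*((5/3)*5 - 5) + 34 = 21*(25/3 - 5) + 34 = 21*(10/3) + 34 = 70 + 34 = 104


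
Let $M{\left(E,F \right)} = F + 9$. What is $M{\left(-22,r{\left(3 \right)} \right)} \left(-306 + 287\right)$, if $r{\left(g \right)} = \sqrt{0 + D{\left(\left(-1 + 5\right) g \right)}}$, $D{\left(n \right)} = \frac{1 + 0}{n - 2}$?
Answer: $-171 - \frac{19 \sqrt{10}}{10} \approx -177.01$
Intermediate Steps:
$D{\left(n \right)} = \frac{1}{-2 + n}$ ($D{\left(n \right)} = 1 \frac{1}{-2 + n} = \frac{1}{-2 + n}$)
$r{\left(g \right)} = \sqrt{\frac{1}{-2 + 4 g}}$ ($r{\left(g \right)} = \sqrt{0 + \frac{1}{-2 + \left(-1 + 5\right) g}} = \sqrt{0 + \frac{1}{-2 + 4 g}} = \sqrt{\frac{1}{-2 + 4 g}}$)
$M{\left(E,F \right)} = 9 + F$
$M{\left(-22,r{\left(3 \right)} \right)} \left(-306 + 287\right) = \left(9 + \sqrt{\frac{1}{-2 + 4 \cdot 3}}\right) \left(-306 + 287\right) = \left(9 + \sqrt{\frac{1}{-2 + 12}}\right) \left(-19\right) = \left(9 + \sqrt{\frac{1}{10}}\right) \left(-19\right) = \left(9 + \frac{\sqrt{10}}{10}\right) \left(-19\right) = -171 - \frac{19 \sqrt{10}}{10}$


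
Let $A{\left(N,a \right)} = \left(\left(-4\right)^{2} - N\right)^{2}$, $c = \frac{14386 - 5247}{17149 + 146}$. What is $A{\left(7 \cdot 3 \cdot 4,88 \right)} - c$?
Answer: $\frac{79962941}{17295} \approx 4623.5$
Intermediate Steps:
$c = \frac{9139}{17295} \approx 0.52842$
$A{\left(N,a \right)} = \left(16 - N\right)^{2}$
$A{\left(7 \cdot 3 \cdot 4,88 \right)} - c = \left(-16 + 7 \cdot 3 \cdot 4\right)^{2} - \frac{9139}{17295} = \left(-16 + 21 \cdot 4\right)^{2} - \frac{9139}{17295} = \left(-16 + 84\right)^{2} - \frac{9139}{17295} = 68^{2} - \frac{9139}{17295} = 4624 - \frac{9139}{17295} = \frac{79962941}{17295}$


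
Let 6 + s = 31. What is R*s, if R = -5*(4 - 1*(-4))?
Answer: -1000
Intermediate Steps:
s = 25 (s = -6 + 31 = 25)
R = -40 (R = -5*(4 + 4) = -5*8 = -40)
R*s = -40*25 = -1000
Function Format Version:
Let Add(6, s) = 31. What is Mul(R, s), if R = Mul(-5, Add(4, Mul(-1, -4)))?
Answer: -1000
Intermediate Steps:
s = 25 (s = Add(-6, 31) = 25)
R = -40 (R = Mul(-5, Add(4, 4)) = Mul(-5, 8) = -40)
Mul(R, s) = Mul(-40, 25) = -1000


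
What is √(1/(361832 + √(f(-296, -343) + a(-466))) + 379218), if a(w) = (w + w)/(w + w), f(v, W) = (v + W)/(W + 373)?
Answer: √2*√((686066036885 + 189609*I*√2030)/(3618320 + I*√2030)) ≈ 615.81 - 2.8061e-14*I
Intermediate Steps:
f(v, W) = (W + v)/(373 + W)
a(w) = 1 (a(w) = (2*w)/((2*w)) = (2*w)*(1/(2*w)) = 1)
√(1/(361832 + √(f(-296, -343) + a(-466))) + 379218) = √(1/(361832 + √((-343 - 296)/(373 - 343) + 1)) + 379218) = √(1/(361832 + √(-639/30 + 1)) + 379218) = √(1/(361832 + √((1/30)*(-639) + 1)) + 379218) = √(1/(361832 + √(-213/10 + 1)) + 379218) = √(1/(361832 + √(-203/10)) + 379218) = √(1/(361832 + I*√2030/10) + 379218) = √(379218 + 1/(361832 + I*√2030/10))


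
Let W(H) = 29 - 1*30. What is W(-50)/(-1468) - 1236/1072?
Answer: -28334/24589 ≈ -1.1523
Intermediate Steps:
W(H) = -1 (W(H) = 29 - 30 = -1)
W(-50)/(-1468) - 1236/1072 = -1/(-1468) - 1236/1072 = -1*(-1/1468) - 1236*1/1072 = 1/1468 - 309/268 = -28334/24589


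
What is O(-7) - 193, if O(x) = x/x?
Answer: -192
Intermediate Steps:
O(x) = 1
O(-7) - 193 = 1 - 193 = -192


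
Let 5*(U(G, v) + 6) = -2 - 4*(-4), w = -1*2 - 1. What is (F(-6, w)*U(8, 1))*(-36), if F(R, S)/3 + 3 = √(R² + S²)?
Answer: -5184/5 + 5184*√5/5 ≈ 1281.6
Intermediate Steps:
w = -3 (w = -2 - 1 = -3)
U(G, v) = -16/5 (U(G, v) = -6 + (-2 - 4*(-4))/5 = -6 + (-2 + 16)/5 = -6 + (⅕)*14 = -6 + 14/5 = -16/5)
F(R, S) = -9 + 3*√(R² + S²)
(F(-6, w)*U(8, 1))*(-36) = ((-9 + 3*√((-6)² + (-3)²))*(-16/5))*(-36) = ((-9 + 3*√(36 + 9))*(-16/5))*(-36) = ((-9 + 3*√45)*(-16/5))*(-36) = ((-9 + 3*(3*√5))*(-16/5))*(-36) = ((-9 + 9*√5)*(-16/5))*(-36) = (144/5 - 144*√5/5)*(-36) = -5184/5 + 5184*√5/5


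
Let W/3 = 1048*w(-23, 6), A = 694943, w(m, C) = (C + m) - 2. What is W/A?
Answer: -59736/694943 ≈ -0.085958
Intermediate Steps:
w(m, C) = -2 + C + m
W = -59736 (W = 3*(1048*(-2 + 6 - 23)) = 3*(1048*(-19)) = 3*(-19912) = -59736)
W/A = -59736/694943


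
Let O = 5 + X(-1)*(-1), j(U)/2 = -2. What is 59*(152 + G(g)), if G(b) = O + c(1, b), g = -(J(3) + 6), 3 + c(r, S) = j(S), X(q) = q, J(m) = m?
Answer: 8909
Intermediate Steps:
j(U) = -4 (j(U) = 2*(-2) = -4)
c(r, S) = -7 (c(r, S) = -3 - 4 = -7)
O = 6 (O = 5 - 1*(-1) = 5 + 1 = 6)
g = -9 (g = -(3 + 6) = -1*9 = -9)
G(b) = -1 (G(b) = 6 - 7 = -1)
59*(152 + G(g)) = 59*(152 - 1) = 59*151 = 8909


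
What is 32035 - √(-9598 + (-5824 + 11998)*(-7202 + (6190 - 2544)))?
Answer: 32035 - I*√21964342 ≈ 32035.0 - 4686.6*I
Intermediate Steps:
32035 - √(-9598 + (-5824 + 11998)*(-7202 + (6190 - 2544))) = 32035 - √(-9598 + 6174*(-7202 + 3646)) = 32035 - √(-9598 + 6174*(-3556)) = 32035 - √(-9598 - 21954744) = 32035 - √(-21964342) = 32035 - I*√21964342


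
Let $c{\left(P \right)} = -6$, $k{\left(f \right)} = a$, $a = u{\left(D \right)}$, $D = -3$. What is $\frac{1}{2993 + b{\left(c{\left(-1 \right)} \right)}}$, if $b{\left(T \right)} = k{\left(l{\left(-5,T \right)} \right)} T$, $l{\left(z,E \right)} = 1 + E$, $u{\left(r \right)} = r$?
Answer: $\frac{1}{3011} \approx 0.00033212$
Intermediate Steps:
$a = -3$
$k{\left(f \right)} = -3$
$b{\left(T \right)} = - 3 T$
$\frac{1}{2993 + b{\left(c{\left(-1 \right)} \right)}} = \frac{1}{2993 - -18} = \frac{1}{2993 + 18} = \frac{1}{3011}$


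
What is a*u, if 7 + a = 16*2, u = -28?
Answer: -700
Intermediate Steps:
a = 25 (a = -7 + 16*2 = -7 + 32 = 25)
a*u = 25*(-28) = -700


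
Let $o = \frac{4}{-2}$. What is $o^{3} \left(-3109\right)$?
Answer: $24872$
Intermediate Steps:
$o = -2$ ($o = 4 \left(- \frac{1}{2}\right) = -2$)
$o^{3} \left(-3109\right) = \left(-2\right)^{3} \left(-3109\right) = \left(-8\right) \left(-3109\right) = 24872$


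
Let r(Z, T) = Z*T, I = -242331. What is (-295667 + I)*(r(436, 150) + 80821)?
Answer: -78666605558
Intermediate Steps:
r(Z, T) = T*Z
(-295667 + I)*(r(436, 150) + 80821) = (-295667 - 242331)*(150*436 + 80821) = -537998*(65400 + 80821) = -537998*146221 = -78666605558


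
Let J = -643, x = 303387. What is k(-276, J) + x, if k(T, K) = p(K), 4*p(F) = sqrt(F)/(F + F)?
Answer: 303387 - I*sqrt(643)/5144 ≈ 3.0339e+5 - 0.0049295*I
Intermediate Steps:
p(F) = 1/(8*sqrt(F)) (p(F) = (sqrt(F)/(F + F))/4 = (sqrt(F)/((2*F)))/4 = ((1/(2*F))*sqrt(F))/4 = (1/(2*sqrt(F)))/4 = 1/(8*sqrt(F)))
k(T, K) = 1/(8*sqrt(K))
k(-276, J) + x = 1/(8*sqrt(-643)) + 303387 = (-I*sqrt(643)/643)/8 + 303387 = -I*sqrt(643)/5144 + 303387 = 303387 - I*sqrt(643)/5144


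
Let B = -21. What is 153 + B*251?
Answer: -5118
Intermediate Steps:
153 + B*251 = 153 - 21*251 = 153 - 5271 = -5118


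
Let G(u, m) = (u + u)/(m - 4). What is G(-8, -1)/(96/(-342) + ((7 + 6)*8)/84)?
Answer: 3192/955 ≈ 3.3424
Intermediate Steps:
G(u, m) = 2*u/(-4 + m) (G(u, m) = (2*u)/(-4 + m) = 2*u/(-4 + m))
G(-8, -1)/(96/(-342) + ((7 + 6)*8)/84) = (2*(-8)/(-4 - 1))/(96/(-342) + ((7 + 6)*8)/84) = (2*(-8)/(-5))/(96*(-1/342) + (13*8)*(1/84)) = (2*(-8)*(-⅕))/(-16/57 + 104*(1/84)) = (16/5)/(-16/57 + 26/21) = (16/5)/(382/399) = (399/382)*(16/5) = 3192/955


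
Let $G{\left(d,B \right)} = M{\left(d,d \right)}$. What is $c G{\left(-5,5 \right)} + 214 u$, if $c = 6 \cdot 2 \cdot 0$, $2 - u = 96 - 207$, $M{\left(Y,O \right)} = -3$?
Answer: $24182$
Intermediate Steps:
$G{\left(d,B \right)} = -3$
$u = 113$ ($u = 2 - \left(96 - 207\right) = 2 - -111 = 2 + 111 = 113$)
$c = 0$ ($c = 12 \cdot 0 = 0$)
$c G{\left(-5,5 \right)} + 214 u = 0 \left(-3\right) + 214 \cdot 113 = 0 + 24182 = 24182$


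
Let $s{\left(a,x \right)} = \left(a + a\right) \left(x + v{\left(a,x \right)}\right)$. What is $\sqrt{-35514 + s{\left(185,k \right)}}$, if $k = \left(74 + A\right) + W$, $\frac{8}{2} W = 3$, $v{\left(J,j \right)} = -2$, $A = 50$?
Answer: $\frac{\sqrt{39614}}{2} \approx 99.516$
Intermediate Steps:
$W = \frac{3}{4}$ ($W = \frac{1}{4} \cdot 3 = \frac{3}{4} \approx 0.75$)
$k = \frac{499}{4}$ ($k = \left(74 + 50\right) + \frac{3}{4} = 124 + \frac{3}{4} = \frac{499}{4} \approx 124.75$)
$s{\left(a,x \right)} = 2 a \left(-2 + x\right)$ ($s{\left(a,x \right)} = \left(a + a\right) \left(x - 2\right) = 2 a \left(-2 + x\right)$)
$\sqrt{-35514 + s{\left(185,k \right)}} = \sqrt{-35514 + 2 \cdot 185 \left(-2 + \frac{499}{4}\right)} = \sqrt{-35514 + 2 \cdot 185 \cdot \frac{491}{4}} = \sqrt{-35514 + \frac{90835}{2}} = \sqrt{\frac{19807}{2}} = \frac{\sqrt{39614}}{2}$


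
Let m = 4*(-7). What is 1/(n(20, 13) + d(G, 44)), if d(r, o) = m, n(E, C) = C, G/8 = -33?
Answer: -1/15 ≈ -0.066667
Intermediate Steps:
G = -264 (G = 8*(-33) = -264)
m = -28
d(r, o) = -28
1/(n(20, 13) + d(G, 44)) = 1/(13 - 28) = 1/(-15) = -1/15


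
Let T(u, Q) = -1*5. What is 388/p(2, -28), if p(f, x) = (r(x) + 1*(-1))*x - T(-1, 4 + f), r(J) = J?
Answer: 388/817 ≈ 0.47491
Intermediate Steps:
T(u, Q) = -5
p(f, x) = 5 + x*(-1 + x) (p(f, x) = (x + 1*(-1))*x - 1*(-5) = (x - 1)*x + 5 = (-1 + x)*x + 5 = x*(-1 + x) + 5 = 5 + x*(-1 + x))
388/p(2, -28) = 388/(5 + (-28)² - 1*(-28)) = 388/(5 + 784 + 28) = 388/817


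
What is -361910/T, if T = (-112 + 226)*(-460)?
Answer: 36191/5244 ≈ 6.9014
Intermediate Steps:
T = -52440 (T = 114*(-460) = -52440)
-361910/T = -361910/(-52440) = -361910*(-1/52440) = 36191/5244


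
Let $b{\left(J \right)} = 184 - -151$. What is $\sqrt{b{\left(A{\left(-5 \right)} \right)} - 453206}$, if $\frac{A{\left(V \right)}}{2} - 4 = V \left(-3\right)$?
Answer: $9 i \sqrt{5591} \approx 672.96 i$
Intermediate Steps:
$A{\left(V \right)} = 8 - 6 V$ ($A{\left(V \right)} = 8 + 2 V \left(-3\right) = 8 + 2 \left(- 3 V\right) = 8 - 6 V$)
$b{\left(J \right)} = 335$ ($b{\left(J \right)} = 184 + 151 = 335$)
$\sqrt{b{\left(A{\left(-5 \right)} \right)} - 453206} = \sqrt{335 - 453206} = \sqrt{-452871} = 9 i \sqrt{5591}$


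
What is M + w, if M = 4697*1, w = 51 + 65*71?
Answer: 9363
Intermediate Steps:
w = 4666 (w = 51 + 4615 = 4666)
M = 4697
M + w = 4697 + 4666 = 9363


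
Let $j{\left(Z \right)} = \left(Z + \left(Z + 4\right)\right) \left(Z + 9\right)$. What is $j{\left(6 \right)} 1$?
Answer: $240$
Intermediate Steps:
$j{\left(Z \right)} = \left(4 + 2 Z\right) \left(9 + Z\right)$ ($j{\left(Z \right)} = \left(Z + \left(4 + Z\right)\right) \left(9 + Z\right) = \left(4 + 2 Z\right) \left(9 + Z\right)$)
$j{\left(6 \right)} 1 = \left(36 + 2 \cdot 6^{2} + 22 \cdot 6\right) 1 = \left(36 + 2 \cdot 36 + 132\right) 1 = \left(36 + 72 + 132\right) 1 = 240 \cdot 1 = 240$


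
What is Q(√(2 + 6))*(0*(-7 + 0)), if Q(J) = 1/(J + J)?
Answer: 0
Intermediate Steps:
Q(J) = 1/(2*J)
Q(√(2 + 6))*(0*(-7 + 0)) = (1/(2*(√(2 + 6))))*(0*(-7 + 0)) = (1/(2*(√8)))*(0*(-7)) = (1/(2*((2*√2))))*0 = ((√2/4)/2)*0 = (√2/8)*0 = 0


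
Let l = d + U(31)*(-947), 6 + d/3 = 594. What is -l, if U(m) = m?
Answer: 27593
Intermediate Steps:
d = 1764 (d = -18 + 3*594 = -18 + 1782 = 1764)
l = -27593 (l = 1764 + 31*(-947) = 1764 - 29357 = -27593)
-l = -1*(-27593) = 27593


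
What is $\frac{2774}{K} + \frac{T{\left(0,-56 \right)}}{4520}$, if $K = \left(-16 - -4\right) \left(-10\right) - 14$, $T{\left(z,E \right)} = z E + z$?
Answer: $\frac{1387}{53} \approx 26.17$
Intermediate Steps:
$T{\left(z,E \right)} = z + E z$ ($T{\left(z,E \right)} = E z + z = z + E z$)
$K = 106$ ($K = \left(-16 + 4\right) \left(-10\right) - 14 = \left(-12\right) \left(-10\right) - 14 = 120 - 14 = 106$)
$\frac{2774}{K} + \frac{T{\left(0,-56 \right)}}{4520} = \frac{2774}{106} + \frac{0 \left(1 - 56\right)}{4520} = 2774 \cdot \frac{1}{106} + 0 \left(-55\right) \frac{1}{4520} = \frac{1387}{53} + 0 \cdot \frac{1}{4520} = \frac{1387}{53} + 0 = \frac{1387}{53}$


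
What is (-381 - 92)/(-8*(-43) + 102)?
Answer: -473/446 ≈ -1.0605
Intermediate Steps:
(-381 - 92)/(-8*(-43) + 102) = -473/(344 + 102) = -473/446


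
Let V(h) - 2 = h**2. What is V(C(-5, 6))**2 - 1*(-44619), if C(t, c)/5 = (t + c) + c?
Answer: 1550148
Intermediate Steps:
C(t, c) = 5*t + 10*c (C(t, c) = 5*((t + c) + c) = 5*((c + t) + c) = 5*(t + 2*c) = 5*t + 10*c)
V(h) = 2 + h**2
V(C(-5, 6))**2 - 1*(-44619) = (2 + (5*(-5) + 10*6)**2)**2 - 1*(-44619) = (2 + (-25 + 60)**2)**2 + 44619 = (2 + 35**2)**2 + 44619 = (2 + 1225)**2 + 44619 = 1227**2 + 44619 = 1505529 + 44619 = 1550148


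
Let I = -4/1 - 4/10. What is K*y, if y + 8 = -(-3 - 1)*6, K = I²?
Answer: 7744/25 ≈ 309.76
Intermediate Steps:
I = -22/5 (I = -4*1 - 4*⅒ = -4 - ⅖ = -22/5 ≈ -4.4000)
K = 484/25 (K = (-22/5)² = 484/25 ≈ 19.360)
y = 16 (y = -8 - (-3 - 1)*6 = -8 - (-4)*6 = -8 - 1*(-24) = -8 + 24 = 16)
K*y = (484/25)*16 = 7744/25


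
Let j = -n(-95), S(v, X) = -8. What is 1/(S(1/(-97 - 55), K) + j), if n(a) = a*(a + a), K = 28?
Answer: -1/18058 ≈ -5.5377e-5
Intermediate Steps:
n(a) = 2*a**2 (n(a) = a*(2*a) = 2*a**2)
j = -18050 (j = -2*(-95)**2 = -2*9025 = -1*18050 = -18050)
1/(S(1/(-97 - 55), K) + j) = 1/(-8 - 18050) = 1/(-18058) = -1/18058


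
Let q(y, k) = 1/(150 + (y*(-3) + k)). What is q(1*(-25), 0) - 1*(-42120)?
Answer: 9477001/225 ≈ 42120.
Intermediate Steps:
q(y, k) = 1/(150 + k - 3*y) (q(y, k) = 1/(150 + (-3*y + k)) = 1/(150 + (k - 3*y)) = 1/(150 + k - 3*y))
q(1*(-25), 0) - 1*(-42120) = 1/(150 + 0 - 3*(-25)) - 1*(-42120) = 1/(150 + 0 - 3*(-25)) + 42120 = 1/(150 + 0 + 75) + 42120 = 1/225 + 42120 = 9477001/225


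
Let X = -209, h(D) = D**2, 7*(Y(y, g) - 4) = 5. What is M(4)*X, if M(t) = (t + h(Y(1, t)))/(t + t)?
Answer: -268565/392 ≈ -685.12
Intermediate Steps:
Y(y, g) = 33/7 (Y(y, g) = 4 + (1/7)*5 = 4 + 5/7 = 33/7)
M(t) = (1089/49 + t)/(2*t) (M(t) = (t + (33/7)**2)/(t + t) = (t + 1089/49)/((2*t)) = (1089/49 + t)*(1/(2*t)) = (1089/49 + t)/(2*t))
M(4)*X = ((1/98)*(1089 + 49*4)/4)*(-209) = ((1/98)*(1/4)*(1089 + 196))*(-209) = ((1/98)*(1/4)*1285)*(-209) = (1285/392)*(-209) = -268565/392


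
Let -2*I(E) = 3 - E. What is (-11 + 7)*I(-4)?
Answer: 14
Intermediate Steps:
I(E) = -3/2 + E/2 (I(E) = -(3 - E)/2 = -3/2 + E/2)
(-11 + 7)*I(-4) = (-11 + 7)*(-3/2 + (1/2)*(-4)) = -4*(-3/2 - 2) = -4*(-7/2) = 14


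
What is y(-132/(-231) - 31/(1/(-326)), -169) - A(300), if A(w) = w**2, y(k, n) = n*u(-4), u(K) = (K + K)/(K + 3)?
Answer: -91352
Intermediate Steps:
u(K) = 2*K/(3 + K) (u(K) = (2*K)/(3 + K) = 2*K/(3 + K))
y(k, n) = 8*n (y(k, n) = n*(2*(-4)/(3 - 4)) = n*(2*(-4)/(-1)) = n*(2*(-4)*(-1)) = n*8 = 8*n)
y(-132/(-231) - 31/(1/(-326)), -169) - A(300) = 8*(-169) - 1*300**2 = -1352 - 1*90000 = -1352 - 90000 = -91352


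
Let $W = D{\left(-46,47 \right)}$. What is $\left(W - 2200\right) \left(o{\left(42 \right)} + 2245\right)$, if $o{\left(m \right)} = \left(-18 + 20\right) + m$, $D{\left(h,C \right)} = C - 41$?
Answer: $-5022066$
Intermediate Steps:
$D{\left(h,C \right)} = -41 + C$
$o{\left(m \right)} = 2 + m$
$W = 6$ ($W = -41 + 47 = 6$)
$\left(W - 2200\right) \left(o{\left(42 \right)} + 2245\right) = \left(6 - 2200\right) \left(\left(2 + 42\right) + 2245\right) = - 2194 \left(44 + 2245\right) = \left(-2194\right) 2289 = -5022066$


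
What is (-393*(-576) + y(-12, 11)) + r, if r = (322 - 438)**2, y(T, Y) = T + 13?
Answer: 239825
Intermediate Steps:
y(T, Y) = 13 + T
r = 13456 (r = (-116)**2 = 13456)
(-393*(-576) + y(-12, 11)) + r = (-393*(-576) + (13 - 12)) + 13456 = (226368 + 1) + 13456 = 226369 + 13456 = 239825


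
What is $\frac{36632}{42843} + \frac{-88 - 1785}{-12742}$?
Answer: $\frac{547009883}{545905506} \approx 1.002$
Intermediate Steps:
$\frac{36632}{42843} + \frac{-88 - 1785}{-12742} = 36632 \cdot \frac{1}{42843} + \left(-88 - 1785\right) \left(- \frac{1}{12742}\right) = \frac{36632}{42843} - - \frac{1873}{12742} = \frac{36632}{42843} + \frac{1873}{12742} = \frac{547009883}{545905506}$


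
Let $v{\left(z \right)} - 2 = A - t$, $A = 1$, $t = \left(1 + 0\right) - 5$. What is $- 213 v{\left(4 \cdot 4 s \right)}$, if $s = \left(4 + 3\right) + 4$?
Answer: $-1491$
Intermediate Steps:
$t = -4$ ($t = 1 - 5 = -4$)
$s = 11$ ($s = 7 + 4 = 11$)
$v{\left(z \right)} = 7$ ($v{\left(z \right)} = 2 + \left(1 - -4\right) = 2 + \left(1 + 4\right) = 2 + 5 = 7$)
$- 213 v{\left(4 \cdot 4 s \right)} = \left(-213\right) 7 = -1491$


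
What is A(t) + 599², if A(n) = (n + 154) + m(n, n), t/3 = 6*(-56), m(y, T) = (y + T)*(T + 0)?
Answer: 2390075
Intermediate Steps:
m(y, T) = T*(T + y) (m(y, T) = (T + y)*T = T*(T + y))
t = -1008 (t = 3*(6*(-56)) = 3*(-336) = -1008)
A(n) = 154 + n + 2*n² (A(n) = (n + 154) + n*(n + n) = (154 + n) + n*(2*n) = (154 + n) + 2*n² = 154 + n + 2*n²)
A(t) + 599² = (154 - 1008 + 2*(-1008)²) + 599² = (154 - 1008 + 2*1016064) + 358801 = (154 - 1008 + 2032128) + 358801 = 2031274 + 358801 = 2390075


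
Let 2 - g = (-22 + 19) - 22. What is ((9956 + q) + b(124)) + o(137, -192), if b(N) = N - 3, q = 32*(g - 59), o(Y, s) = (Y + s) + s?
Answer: 8806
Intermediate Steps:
o(Y, s) = Y + 2*s
g = 27 (g = 2 - ((-22 + 19) - 22) = 2 - (-3 - 22) = 2 - 1*(-25) = 2 + 25 = 27)
q = -1024 (q = 32*(27 - 59) = 32*(-32) = -1024)
b(N) = -3 + N
((9956 + q) + b(124)) + o(137, -192) = ((9956 - 1024) + (-3 + 124)) + (137 + 2*(-192)) = (8932 + 121) + (137 - 384) = 9053 - 247 = 8806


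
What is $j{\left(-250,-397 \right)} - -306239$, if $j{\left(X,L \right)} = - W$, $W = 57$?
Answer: $306182$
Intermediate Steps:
$j{\left(X,L \right)} = -57$ ($j{\left(X,L \right)} = \left(-1\right) 57 = -57$)
$j{\left(-250,-397 \right)} - -306239 = -57 - -306239 = -57 + 306239 = 306182$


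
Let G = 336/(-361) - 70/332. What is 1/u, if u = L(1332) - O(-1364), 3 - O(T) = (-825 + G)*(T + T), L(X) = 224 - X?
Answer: 29963/67494751511 ≈ 4.4393e-7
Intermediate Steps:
G = -68411/59926 (G = 336*(-1/361) - 70*1/332 = -336/361 - 35/166 = -68411/59926 ≈ -1.1416)
O(T) = 3 + 49507361*T/29963 (O(T) = 3 - (-825 - 68411/59926)*(T + T) = 3 - (-49507361)*2*T/59926 = 3 - (-49507361)*T/29963 = 3 + 49507361*T/29963)
u = 67494751511/29963 (u = (224 - 1*1332) - (3 + (49507361/29963)*(-1364)) = (224 - 1332) - (3 - 67528040404/29963) = -1108 - 1*(-67527950515/29963) = -1108 + 67527950515/29963 = 67494751511/29963 ≈ 2.2526e+6)
1/u = 1/(67494751511/29963) = 29963/67494751511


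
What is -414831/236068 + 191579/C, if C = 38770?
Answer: 14571336751/4576178180 ≈ 3.1842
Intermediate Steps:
-414831/236068 + 191579/C = -414831/236068 + 191579/38770 = 14571336751/4576178180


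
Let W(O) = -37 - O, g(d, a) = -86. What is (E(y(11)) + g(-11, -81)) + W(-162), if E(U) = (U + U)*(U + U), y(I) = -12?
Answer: 615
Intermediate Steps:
E(U) = 4*U² (E(U) = (2*U)*(2*U) = 4*U²)
(E(y(11)) + g(-11, -81)) + W(-162) = (4*(-12)² - 86) + (-37 - 1*(-162)) = (4*144 - 86) + (-37 + 162) = (576 - 86) + 125 = 490 + 125 = 615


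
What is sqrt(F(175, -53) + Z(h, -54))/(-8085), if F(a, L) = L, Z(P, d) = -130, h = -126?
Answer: -I*sqrt(183)/8085 ≈ -0.0016732*I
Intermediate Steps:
sqrt(F(175, -53) + Z(h, -54))/(-8085) = sqrt(-53 - 130)/(-8085) = sqrt(-183)*(-1/8085) = (I*sqrt(183))*(-1/8085) = -I*sqrt(183)/8085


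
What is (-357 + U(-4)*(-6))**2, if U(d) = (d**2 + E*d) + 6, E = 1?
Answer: 216225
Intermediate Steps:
U(d) = 6 + d + d**2 (U(d) = (d**2 + 1*d) + 6 = (d**2 + d) + 6 = (d + d**2) + 6 = 6 + d + d**2)
(-357 + U(-4)*(-6))**2 = (-357 + (6 - 4 + (-4)**2)*(-6))**2 = (-357 + (6 - 4 + 16)*(-6))**2 = (-357 + 18*(-6))**2 = (-357 - 108)**2 = (-465)**2 = 216225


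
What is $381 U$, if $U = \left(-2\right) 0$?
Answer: $0$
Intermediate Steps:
$U = 0$
$381 U = 381 \cdot 0 = 0$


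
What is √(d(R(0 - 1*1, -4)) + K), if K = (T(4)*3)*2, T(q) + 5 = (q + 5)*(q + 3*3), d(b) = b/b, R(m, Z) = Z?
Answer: √673 ≈ 25.942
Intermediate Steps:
d(b) = 1
T(q) = -5 + (5 + q)*(9 + q) (T(q) = -5 + (q + 5)*(q + 3*3) = -5 + (5 + q)*(q + 9) = -5 + (5 + q)*(9 + q))
K = 672 (K = ((40 + 4² + 14*4)*3)*2 = ((40 + 16 + 56)*3)*2 = (112*3)*2 = 336*2 = 672)
√(d(R(0 - 1*1, -4)) + K) = √(1 + 672) = √673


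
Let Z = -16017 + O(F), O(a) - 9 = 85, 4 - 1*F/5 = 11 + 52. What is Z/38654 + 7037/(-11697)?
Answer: -65465647/64590834 ≈ -1.0135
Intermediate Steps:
F = -295 (F = 20 - 5*(11 + 52) = 20 - 5*63 = 20 - 315 = -295)
O(a) = 94 (O(a) = 9 + 85 = 94)
Z = -15923 (Z = -16017 + 94 = -15923)
Z/38654 + 7037/(-11697) = -15923/38654 + 7037/(-11697) = -15923*1/38654 + 7037*(-1/11697) = -15923/38654 - 7037/11697 = -65465647/64590834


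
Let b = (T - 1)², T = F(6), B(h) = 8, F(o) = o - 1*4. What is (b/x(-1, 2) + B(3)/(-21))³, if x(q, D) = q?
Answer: -24389/9261 ≈ -2.6335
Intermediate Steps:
F(o) = -4 + o (F(o) = o - 4 = -4 + o)
T = 2 (T = -4 + 6 = 2)
b = 1 (b = (2 - 1)² = 1² = 1)
(b/x(-1, 2) + B(3)/(-21))³ = (1/(-1) + 8/(-21))³ = (1*(-1) + 8*(-1/21))³ = (-1 - 8/21)³ = (-29/21)³ = -24389/9261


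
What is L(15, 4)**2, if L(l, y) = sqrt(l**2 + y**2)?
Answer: 241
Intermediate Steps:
L(15, 4)**2 = (sqrt(15**2 + 4**2))**2 = (sqrt(225 + 16))**2 = (sqrt(241))**2 = 241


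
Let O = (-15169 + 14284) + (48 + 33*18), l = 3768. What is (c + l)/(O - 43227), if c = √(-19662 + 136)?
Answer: -628/7245 - I*√19526/43470 ≈ -0.08668 - 0.0032145*I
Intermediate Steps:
c = I*√19526 (c = √(-19526) = I*√19526 ≈ 139.74*I)
O = -243 (O = -885 + (48 + 594) = -885 + 642 = -243)
(c + l)/(O - 43227) = (I*√19526 + 3768)/(-243 - 43227) = (3768 + I*√19526)/(-43470) = (3768 + I*√19526)*(-1/43470) = -628/7245 - I*√19526/43470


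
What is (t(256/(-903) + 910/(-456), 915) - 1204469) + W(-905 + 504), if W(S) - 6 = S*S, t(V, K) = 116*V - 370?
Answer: -5972330981/5719 ≈ -1.0443e+6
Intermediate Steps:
t(V, K) = -370 + 116*V
W(S) = 6 + S² (W(S) = 6 + S*S = 6 + S²)
(t(256/(-903) + 910/(-456), 915) - 1204469) + W(-905 + 504) = ((-370 + 116*(256/(-903) + 910/(-456))) - 1204469) + (6 + (-905 + 504)²) = ((-370 + 116*(256*(-1/903) + 910*(-1/456))) - 1204469) + (6 + (-401)²) = ((-370 + 116*(-256/903 - 455/228)) - 1204469) + (6 + 160801) = ((-370 + 116*(-52137/22876)) - 1204469) + 160807 = ((-370 - 1511973/5719) - 1204469) + 160807 = (-3628003/5719 - 1204469) + 160807 = -6891986214/5719 + 160807 = -5972330981/5719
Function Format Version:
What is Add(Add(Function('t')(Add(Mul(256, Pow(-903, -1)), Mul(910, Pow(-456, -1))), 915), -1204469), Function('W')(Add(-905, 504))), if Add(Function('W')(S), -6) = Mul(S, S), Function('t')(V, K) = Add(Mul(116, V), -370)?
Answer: Rational(-5972330981, 5719) ≈ -1.0443e+6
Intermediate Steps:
Function('t')(V, K) = Add(-370, Mul(116, V))
Function('W')(S) = Add(6, Pow(S, 2)) (Function('W')(S) = Add(6, Mul(S, S)) = Add(6, Pow(S, 2)))
Add(Add(Function('t')(Add(Mul(256, Pow(-903, -1)), Mul(910, Pow(-456, -1))), 915), -1204469), Function('W')(Add(-905, 504))) = Add(Add(Add(-370, Mul(116, Add(Mul(256, Pow(-903, -1)), Mul(910, Pow(-456, -1))))), -1204469), Add(6, Pow(Add(-905, 504), 2))) = Add(Add(Add(-370, Mul(116, Add(Mul(256, Rational(-1, 903)), Mul(910, Rational(-1, 456))))), -1204469), Add(6, Pow(-401, 2))) = Add(Add(Add(-370, Mul(116, Add(Rational(-256, 903), Rational(-455, 228)))), -1204469), Add(6, 160801)) = Add(Add(Add(-370, Mul(116, Rational(-52137, 22876))), -1204469), 160807) = Add(Add(Add(-370, Rational(-1511973, 5719)), -1204469), 160807) = Add(Add(Rational(-3628003, 5719), -1204469), 160807) = Add(Rational(-6891986214, 5719), 160807) = Rational(-5972330981, 5719)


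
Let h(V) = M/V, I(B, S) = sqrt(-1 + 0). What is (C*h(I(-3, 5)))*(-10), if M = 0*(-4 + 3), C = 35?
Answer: 0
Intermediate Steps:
I(B, S) = I (I(B, S) = sqrt(-1) = I)
M = 0 (M = 0*(-1) = 0)
h(V) = 0 (h(V) = 0/V = 0)
(C*h(I(-3, 5)))*(-10) = (35*0)*(-10) = 0*(-10) = 0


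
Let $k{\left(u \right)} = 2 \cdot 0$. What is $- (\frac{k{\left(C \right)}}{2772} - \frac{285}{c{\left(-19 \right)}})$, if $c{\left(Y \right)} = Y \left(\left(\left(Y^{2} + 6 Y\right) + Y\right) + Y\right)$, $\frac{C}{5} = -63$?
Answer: $- \frac{15}{209} \approx -0.07177$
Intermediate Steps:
$C = -315$ ($C = 5 \left(-63\right) = -315$)
$k{\left(u \right)} = 0$
$c{\left(Y \right)} = Y \left(Y^{2} + 8 Y\right)$ ($c{\left(Y \right)} = Y \left(\left(Y^{2} + 7 Y\right) + Y\right) = Y \left(Y^{2} + 8 Y\right)$)
$- (\frac{k{\left(C \right)}}{2772} - \frac{285}{c{\left(-19 \right)}}) = - (\frac{0}{2772} - \frac{285}{\left(-19\right)^{2} \left(8 - 19\right)}) = - (0 \cdot \frac{1}{2772} - \frac{285}{361 \left(-11\right)}) = - (0 - \frac{285}{-3971}) = - (0 - - \frac{15}{209}) = - (0 + \frac{15}{209}) = \left(-1\right) \frac{15}{209} = - \frac{15}{209}$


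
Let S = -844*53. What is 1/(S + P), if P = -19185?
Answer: -1/63917 ≈ -1.5645e-5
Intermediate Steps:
S = -44732
1/(S + P) = 1/(-44732 - 19185) = 1/(-63917) = -1/63917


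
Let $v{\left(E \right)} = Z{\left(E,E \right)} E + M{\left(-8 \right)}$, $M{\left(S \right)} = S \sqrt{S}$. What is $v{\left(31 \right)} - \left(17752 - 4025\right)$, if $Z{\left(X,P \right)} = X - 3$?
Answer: $-12859 - 16 i \sqrt{2} \approx -12859.0 - 22.627 i$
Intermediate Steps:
$M{\left(S \right)} = S^{\frac{3}{2}}$
$Z{\left(X,P \right)} = -3 + X$ ($Z{\left(X,P \right)} = X - 3 = -3 + X$)
$v{\left(E \right)} = E \left(-3 + E\right) - 16 i \sqrt{2}$ ($v{\left(E \right)} = \left(-3 + E\right) E + \left(-8\right)^{\frac{3}{2}} = E \left(-3 + E\right) - 16 i \sqrt{2}$)
$v{\left(31 \right)} - \left(17752 - 4025\right) = \left(31 \left(-3 + 31\right) - 16 i \sqrt{2}\right) - \left(17752 - 4025\right) = \left(31 \cdot 28 - 16 i \sqrt{2}\right) - \left(17752 - 4025\right) = \left(868 - 16 i \sqrt{2}\right) - 13727 = -12859 - 16 i \sqrt{2}$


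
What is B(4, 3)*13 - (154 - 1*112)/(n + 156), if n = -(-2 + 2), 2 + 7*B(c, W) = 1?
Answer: -387/182 ≈ -2.1264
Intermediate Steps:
B(c, W) = -⅐ (B(c, W) = -2/7 + (⅐)*1 = -2/7 + ⅐ = -⅐)
n = 0 (n = -1*0 = 0)
B(4, 3)*13 - (154 - 1*112)/(n + 156) = -⅐*13 - (154 - 1*112)/(0 + 156) = -13/7 - (154 - 112)/156 = -13/7 - 42/156 = -13/7 - 1*7/26 = -13/7 - 7/26 = -387/182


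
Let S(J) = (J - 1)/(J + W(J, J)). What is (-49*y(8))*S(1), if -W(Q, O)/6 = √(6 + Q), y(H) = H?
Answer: 0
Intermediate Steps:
W(Q, O) = -6*√(6 + Q)
S(J) = (-1 + J)/(J - 6*√(6 + J)) (S(J) = (J - 1)/(J - 6*√(6 + J)) = (-1 + J)/(J - 6*√(6 + J)))
(-49*y(8))*S(1) = (-49*8)*((-1 + 1)/(1 - 6*√(6 + 1))) = -392*0/(1 - 6*√7) = -392*0 = 0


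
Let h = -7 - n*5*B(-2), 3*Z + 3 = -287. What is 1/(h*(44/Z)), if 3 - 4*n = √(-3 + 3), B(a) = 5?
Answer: 290/3399 ≈ 0.085319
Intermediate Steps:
Z = -290/3 (Z = -1 + (⅓)*(-287) = -1 - 287/3 = -290/3 ≈ -96.667)
n = ¾ (n = ¾ - √(-3 + 3)/4 = ¾ - √0/4 = ¾ - ¼*0 = ¾ + 0 = ¾ ≈ 0.75000)
h = -103/4 (h = -7 - (¾)*5*5 = -7 - 15*5/4 = -7 - 1*75/4 = -7 - 75/4 = -103/4 ≈ -25.750)
1/(h*(44/Z)) = 1/(-1133/(-290/3)) = 1/(-1133*(-3)/290) = 1/(-103/4*(-66/145)) = 1/(3399/290) = 290/3399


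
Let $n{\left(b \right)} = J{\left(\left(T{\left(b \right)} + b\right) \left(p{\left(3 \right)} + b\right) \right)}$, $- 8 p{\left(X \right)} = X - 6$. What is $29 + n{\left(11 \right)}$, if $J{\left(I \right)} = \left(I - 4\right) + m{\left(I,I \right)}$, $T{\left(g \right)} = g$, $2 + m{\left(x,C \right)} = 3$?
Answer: $\frac{1105}{4} \approx 276.25$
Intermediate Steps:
$p{\left(X \right)} = \frac{3}{4} - \frac{X}{8}$ ($p{\left(X \right)} = - \frac{X - 6}{8} = - \frac{-6 + X}{8} = \frac{3}{4} - \frac{X}{8}$)
$m{\left(x,C \right)} = 1$ ($m{\left(x,C \right)} = -2 + 3 = 1$)
$J{\left(I \right)} = -3 + I$ ($J{\left(I \right)} = \left(I - 4\right) + 1 = \left(-4 + I\right) + 1 = -3 + I$)
$n{\left(b \right)} = -3 + 2 b \left(\frac{3}{8} + b\right)$ ($n{\left(b \right)} = -3 + \left(b + b\right) \left(\left(\frac{3}{4} - \frac{3}{8}\right) + b\right) = -3 + 2 b \left(\left(\frac{3}{4} - \frac{3}{8}\right) + b\right) = -3 + 2 b \left(\frac{3}{8} + b\right)$)
$29 + n{\left(11 \right)} = 29 + \left(-3 + 2 \cdot 11^{2} + \frac{3}{4} \cdot 11\right) = 29 + \left(-3 + 2 \cdot 121 + \frac{33}{4}\right) = 29 + \left(-3 + 242 + \frac{33}{4}\right) = 29 + \frac{989}{4} = \frac{1105}{4}$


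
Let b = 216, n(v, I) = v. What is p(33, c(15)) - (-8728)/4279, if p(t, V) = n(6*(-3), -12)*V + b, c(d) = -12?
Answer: 1857256/4279 ≈ 434.04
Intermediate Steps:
p(t, V) = 216 - 18*V (p(t, V) = (6*(-3))*V + 216 = -18*V + 216 = 216 - 18*V)
p(33, c(15)) - (-8728)/4279 = (216 - 18*(-12)) - (-8728)/4279 = (216 + 216) - (-8728)/4279 = 432 - 1*(-8728/4279) = 432 + 8728/4279 = 1857256/4279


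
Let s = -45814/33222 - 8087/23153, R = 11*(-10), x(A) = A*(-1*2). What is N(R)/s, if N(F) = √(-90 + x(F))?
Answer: -384594483*√130/664698928 ≈ -6.5970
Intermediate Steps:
x(A) = -2*A (x(A) = A*(-2) = -2*A)
R = -110
s = -664698928/384594483 (s = -45814*1/33222 - 8087*1/23153 = -22907/16611 - 8087/23153 = -664698928/384594483 ≈ -1.7283)
N(F) = √(-90 - 2*F)
N(R)/s = √(-90 - 2*(-110))/(-664698928/384594483) = √(-90 + 220)*(-384594483/664698928) = √130*(-384594483/664698928) = -384594483*√130/664698928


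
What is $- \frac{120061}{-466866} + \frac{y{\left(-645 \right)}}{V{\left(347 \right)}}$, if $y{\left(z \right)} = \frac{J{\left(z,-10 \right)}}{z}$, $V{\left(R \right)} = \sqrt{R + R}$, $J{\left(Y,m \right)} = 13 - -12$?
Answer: $\frac{120061}{466866} - \frac{5 \sqrt{694}}{89526} \approx 0.25569$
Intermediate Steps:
$J{\left(Y,m \right)} = 25$ ($J{\left(Y,m \right)} = 13 + 12 = 25$)
$V{\left(R \right)} = \sqrt{2} \sqrt{R}$ ($V{\left(R \right)} = \sqrt{2 R} = \sqrt{2} \sqrt{R}$)
$y{\left(z \right)} = \frac{25}{z}$
$- \frac{120061}{-466866} + \frac{y{\left(-645 \right)}}{V{\left(347 \right)}} = - \frac{120061}{-466866} + \frac{25 \frac{1}{-645}}{\sqrt{2} \sqrt{347}} = \left(-120061\right) \left(- \frac{1}{466866}\right) + \frac{25 \left(- \frac{1}{645}\right)}{\sqrt{694}} = \frac{120061}{466866} - \frac{5 \frac{\sqrt{694}}{694}}{129} = \frac{120061}{466866} - \frac{5 \sqrt{694}}{89526}$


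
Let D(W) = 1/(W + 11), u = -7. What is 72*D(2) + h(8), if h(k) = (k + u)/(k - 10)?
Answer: 131/26 ≈ 5.0385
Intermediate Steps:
D(W) = 1/(11 + W)
h(k) = (-7 + k)/(-10 + k) (h(k) = (k - 7)/(k - 10) = (-7 + k)/(-10 + k))
72*D(2) + h(8) = 72/(11 + 2) + (-7 + 8)/(-10 + 8) = 72/13 + 1/(-2) = 72*(1/13) - ½*1 = 72/13 - ½ = 131/26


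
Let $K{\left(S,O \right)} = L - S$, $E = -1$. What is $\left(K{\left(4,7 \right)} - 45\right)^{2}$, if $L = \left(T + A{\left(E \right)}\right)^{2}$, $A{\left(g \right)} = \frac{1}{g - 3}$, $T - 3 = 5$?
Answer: $\frac{31329}{256} \approx 122.38$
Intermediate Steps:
$T = 8$ ($T = 3 + 5 = 8$)
$A{\left(g \right)} = \frac{1}{-3 + g}$
$L = \frac{961}{16}$ ($L = \left(8 + \frac{1}{-3 - 1}\right)^{2} = \left(8 + \frac{1}{-4}\right)^{2} = \left(8 - \frac{1}{4}\right)^{2} = \left(\frac{31}{4}\right)^{2} = \frac{961}{16} \approx 60.063$)
$K{\left(S,O \right)} = \frac{961}{16} - S$
$\left(K{\left(4,7 \right)} - 45\right)^{2} = \left(\left(\frac{961}{16} - 4\right) - 45\right)^{2} = \left(\frac{897}{16} - 45\right)^{2} = \left(\frac{177}{16}\right)^{2} = \frac{31329}{256}$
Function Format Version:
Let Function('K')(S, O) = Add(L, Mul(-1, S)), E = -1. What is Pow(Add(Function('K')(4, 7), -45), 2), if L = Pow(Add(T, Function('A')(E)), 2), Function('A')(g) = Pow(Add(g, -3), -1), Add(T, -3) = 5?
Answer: Rational(31329, 256) ≈ 122.38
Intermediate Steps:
T = 8 (T = Add(3, 5) = 8)
Function('A')(g) = Pow(Add(-3, g), -1)
L = Rational(961, 16) (L = Pow(Add(8, Pow(Add(-3, -1), -1)), 2) = Pow(Add(8, Pow(-4, -1)), 2) = Pow(Add(8, Rational(-1, 4)), 2) = Pow(Rational(31, 4), 2) = Rational(961, 16) ≈ 60.063)
Function('K')(S, O) = Add(Rational(961, 16), Mul(-1, S))
Pow(Add(Function('K')(4, 7), -45), 2) = Pow(Add(Add(Rational(961, 16), Mul(-1, 4)), -45), 2) = Pow(Add(Add(Rational(961, 16), -4), -45), 2) = Pow(Add(Rational(897, 16), -45), 2) = Pow(Rational(177, 16), 2) = Rational(31329, 256)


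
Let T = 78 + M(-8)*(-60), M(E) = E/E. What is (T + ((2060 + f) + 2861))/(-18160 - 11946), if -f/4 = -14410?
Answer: -62579/30106 ≈ -2.0786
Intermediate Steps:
f = 57640 (f = -4*(-14410) = 57640)
M(E) = 1
T = 18 (T = 78 + 1*(-60) = 78 - 60 = 18)
(T + ((2060 + f) + 2861))/(-18160 - 11946) = (18 + ((2060 + 57640) + 2861))/(-18160 - 11946) = (18 + (59700 + 2861))/(-30106) = (18 + 62561)*(-1/30106) = 62579*(-1/30106) = -62579/30106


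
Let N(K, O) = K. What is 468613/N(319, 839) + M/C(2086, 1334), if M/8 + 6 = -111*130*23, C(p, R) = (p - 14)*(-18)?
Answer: 381758105/247863 ≈ 1540.2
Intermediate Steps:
C(p, R) = 252 - 18*p (C(p, R) = (-14 + p)*(-18) = 252 - 18*p)
M = -2655168 (M = -48 + 8*(-111*130*23) = -48 + 8*(-14430*23) = -48 + 8*(-331890) = -48 - 2655120 = -2655168)
468613/N(319, 839) + M/C(2086, 1334) = 468613/319 - 2655168/(252 - 18*2086) = 468613*(1/319) - 2655168/(252 - 37548) = 468613/319 - 2655168/(-37296) = 468613/319 - 2655168*(-1/37296) = 468613/319 + 55316/777 = 381758105/247863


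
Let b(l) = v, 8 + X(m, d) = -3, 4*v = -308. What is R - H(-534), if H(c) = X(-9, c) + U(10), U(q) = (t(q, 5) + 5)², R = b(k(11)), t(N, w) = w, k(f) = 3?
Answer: -166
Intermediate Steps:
v = -77 (v = (¼)*(-308) = -77)
X(m, d) = -11 (X(m, d) = -8 - 3 = -11)
b(l) = -77
R = -77
U(q) = 100 (U(q) = (5 + 5)² = 10² = 100)
H(c) = 89 (H(c) = -11 + 100 = 89)
R - H(-534) = -77 - 1*89 = -77 - 89 = -166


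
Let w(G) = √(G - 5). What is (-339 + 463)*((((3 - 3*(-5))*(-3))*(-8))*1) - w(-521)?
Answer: 53568 - I*√526 ≈ 53568.0 - 22.935*I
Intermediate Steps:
w(G) = √(-5 + G)
(-339 + 463)*((((3 - 3*(-5))*(-3))*(-8))*1) - w(-521) = (-339 + 463)*((((3 - 3*(-5))*(-3))*(-8))*1) - √(-5 - 521) = 124*((((3 + 15)*(-3))*(-8))*1) - √(-526) = 124*(((18*(-3))*(-8))*1) - I*√526 = 124*(-54*(-8)*1) - I*√526 = 124*(432*1) - I*√526 = 124*432 - I*√526 = 53568 - I*√526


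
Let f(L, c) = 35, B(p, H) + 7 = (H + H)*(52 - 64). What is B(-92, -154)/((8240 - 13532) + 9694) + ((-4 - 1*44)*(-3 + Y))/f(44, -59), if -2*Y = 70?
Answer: 263173/4970 ≈ 52.952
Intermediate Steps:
Y = -35 (Y = -1/2*70 = -35)
B(p, H) = -7 - 24*H (B(p, H) = -7 + (H + H)*(52 - 64) = -7 + (2*H)*(-12) = -7 - 24*H)
B(-92, -154)/((8240 - 13532) + 9694) + ((-4 - 1*44)*(-3 + Y))/f(44, -59) = (-7 - 24*(-154))/((8240 - 13532) + 9694) + ((-4 - 1*44)*(-3 - 35))/35 = (-7 + 3696)/(-5292 + 9694) + ((-4 - 44)*(-38))*(1/35) = 3689/4402 - 48*(-38)*(1/35) = 3689*(1/4402) + 1824*(1/35) = 119/142 + 1824/35 = 263173/4970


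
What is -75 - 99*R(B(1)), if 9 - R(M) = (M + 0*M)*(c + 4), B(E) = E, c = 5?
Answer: -75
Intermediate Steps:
R(M) = 9 - 9*M (R(M) = 9 - (M + 0*M)*(5 + 4) = 9 - (M + 0)*9 = 9 - M*9 = 9 - 9*M)
-75 - 99*R(B(1)) = -75 - 99*(9 - 9*1) = -75 - 99*(9 - 9) = -75 - 99*0 = -75 + 0 = -75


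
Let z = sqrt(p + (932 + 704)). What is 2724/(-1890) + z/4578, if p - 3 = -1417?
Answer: -454/315 + sqrt(222)/4578 ≈ -1.4380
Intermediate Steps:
p = -1414 (p = 3 - 1417 = -1414)
z = sqrt(222) (z = sqrt(-1414 + (932 + 704)) = sqrt(-1414 + 1636) = sqrt(222) ≈ 14.900)
2724/(-1890) + z/4578 = 2724/(-1890) + sqrt(222)/4578 = 2724*(-1/1890) + sqrt(222)*(1/4578) = -454/315 + sqrt(222)/4578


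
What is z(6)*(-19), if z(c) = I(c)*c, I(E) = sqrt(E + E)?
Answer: -228*sqrt(3) ≈ -394.91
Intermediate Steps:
I(E) = sqrt(2)*sqrt(E) (I(E) = sqrt(2*E) = sqrt(2)*sqrt(E))
z(c) = sqrt(2)*c**(3/2) (z(c) = (sqrt(2)*sqrt(c))*c = sqrt(2)*c**(3/2))
z(6)*(-19) = (sqrt(2)*6**(3/2))*(-19) = (sqrt(2)*(6*sqrt(6)))*(-19) = (12*sqrt(3))*(-19) = -228*sqrt(3)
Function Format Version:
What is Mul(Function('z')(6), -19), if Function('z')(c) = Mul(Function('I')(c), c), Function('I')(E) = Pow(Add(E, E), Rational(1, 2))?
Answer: Mul(-228, Pow(3, Rational(1, 2))) ≈ -394.91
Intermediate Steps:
Function('I')(E) = Mul(Pow(2, Rational(1, 2)), Pow(E, Rational(1, 2))) (Function('I')(E) = Pow(Mul(2, E), Rational(1, 2)) = Mul(Pow(2, Rational(1, 2)), Pow(E, Rational(1, 2))))
Function('z')(c) = Mul(Pow(2, Rational(1, 2)), Pow(c, Rational(3, 2))) (Function('z')(c) = Mul(Mul(Pow(2, Rational(1, 2)), Pow(c, Rational(1, 2))), c) = Mul(Pow(2, Rational(1, 2)), Pow(c, Rational(3, 2))))
Mul(Function('z')(6), -19) = Mul(Mul(Pow(2, Rational(1, 2)), Pow(6, Rational(3, 2))), -19) = Mul(Mul(Pow(2, Rational(1, 2)), Mul(6, Pow(6, Rational(1, 2)))), -19) = Mul(Mul(12, Pow(3, Rational(1, 2))), -19) = Mul(-228, Pow(3, Rational(1, 2)))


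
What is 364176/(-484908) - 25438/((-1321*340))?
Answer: -370664017/533802890 ≈ -0.69438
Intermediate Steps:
364176/(-484908) - 25438/((-1321*340)) = 364176*(-1/484908) - 25438/(-449140) = -30348/40409 - 25438*(-1/449140) = -30348/40409 + 12719/224570 = -370664017/533802890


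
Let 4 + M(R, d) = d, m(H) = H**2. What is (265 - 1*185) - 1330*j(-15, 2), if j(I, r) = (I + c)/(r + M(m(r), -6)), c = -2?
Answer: -10985/4 ≈ -2746.3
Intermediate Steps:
M(R, d) = -4 + d
j(I, r) = (-2 + I)/(-10 + r) (j(I, r) = (I - 2)/(r + (-4 - 6)) = (-2 + I)/(r - 10) = (-2 + I)/(-10 + r))
(265 - 1*185) - 1330*j(-15, 2) = (265 - 1*185) - 1330*(-2 - 15)/(-10 + 2) = (265 - 185) - 1330*(-17)/(-8) = 80 - (-665)*(-17)/4 = 80 - 1330*17/8 = 80 - 11305/4 = -10985/4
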